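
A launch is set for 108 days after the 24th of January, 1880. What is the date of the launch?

the 11th of May, 1880

Count 108 days after January 24, 1880:
January 1880: 31 − 24 = 7 days remain.
Then February 1880 (29), March (31), April (30): 29 + 31 + 30 = 90 days.
May 1–11, 1880: 11 days.
Total: 7 + 90 + 11 = 108 days.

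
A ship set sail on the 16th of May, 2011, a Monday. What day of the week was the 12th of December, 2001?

Count forward from the earlier date (December 12, 2001) to the later (May 16, 2011):
From December 12, 2001 to December 12, 2010: 9 years, of which 2 contain a Feb 29 — 7×365 + 2×366 = 3287 days.
December 2010: 31 − 12 = 19 days remain.
Then January (31), February 2011 (28), March (31), April (30): 31 + 28 + 31 + 30 = 120 days.
May 1–16, 2011: 16 days.
Residual: 155 days.
Total: 3442 days.
3442 mod 7 = 5, so 5 days before Monday is Wednesday.

Wednesday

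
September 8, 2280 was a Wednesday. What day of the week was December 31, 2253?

Count forward from the earlier date (December 31, 2253) to the later (September 8, 2280):
Day-of-year of December 31, 2253: 365.
Day-of-year of September 8, 2280: 252.
2253 has 365 days, so 365 − 365 = 0 days remain in 2253.
Full years 2254–2279: 20 common + 6 leap = 20×365 + 6×366 = 9496 days.
Total: 0 + 9496 + 252 = 9748 days.
9748 mod 7 = 4, so 4 days before Wednesday is Saturday.

Saturday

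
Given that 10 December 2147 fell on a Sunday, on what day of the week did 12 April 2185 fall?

Tuesday

From December 10, 2147 to December 10, 2184: 37 years, of which 10 contain a Feb 29 — 27×365 + 10×366 = 13515 days.
December 2184: 31 − 10 = 21 days remain.
Then January (31), February 2185 (28), March (31): 31 + 28 + 31 = 90 days.
April 1–12, 2185: 12 days.
Residual: 123 days.
Total: 13638 days.
13638 mod 7 = 2, so 2 days after Sunday is Tuesday.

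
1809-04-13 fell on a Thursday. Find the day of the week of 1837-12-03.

Sunday

Day-of-year of April 13, 1809: 103.
Day-of-year of December 3, 1837: 337.
1809 has 365 days, so 365 − 103 = 262 days remain in 1809.
Full years 1810–1836: 20 common + 7 leap = 20×365 + 7×366 = 9862 days.
Total: 262 + 9862 + 337 = 10461 days.
10461 mod 7 = 3, so 3 days after Thursday is Sunday.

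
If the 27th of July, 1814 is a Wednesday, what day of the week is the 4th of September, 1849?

Tuesday

Day-of-year of July 27, 1814: 208.
Day-of-year of September 4, 1849: 247.
1814 has 365 days, so 365 − 208 = 157 days remain in 1814.
Full years 1815–1848: 25 common + 9 leap = 25×365 + 9×366 = 12419 days.
Total: 157 + 12419 + 247 = 12823 days.
12823 mod 7 = 6, so 6 days after Wednesday is Tuesday.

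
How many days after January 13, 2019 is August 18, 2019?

217

January 2019: 31 − 13 = 18 days remain.
Then February 2019 (28), March (31), April (30), May (31), June (30), July (31): 28 + 31 + 30 + 31 + 30 + 31 = 181 days.
August 1–18, 2019: 18 days.
Total: 18 + 181 + 18 = 217 days.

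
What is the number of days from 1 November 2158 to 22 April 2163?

Day-of-year of November 1, 2158: 305.
Day-of-year of April 22, 2163: 112.
2158 has 365 days, so 365 − 305 = 60 days remain in 2158.
Full years: 2159: 365; 2160: 366; 2161: 365; 2162: 365. Sum = 1461.
Total: 60 + 1461 + 112 = 1633 days.

1633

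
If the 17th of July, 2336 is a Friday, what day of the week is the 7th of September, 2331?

Count forward from the earlier date (September 7, 2331) to the later (July 17, 2336):
Day-of-year of September 7, 2331: 250.
Day-of-year of July 17, 2336: 199.
2331 has 365 days, so 365 − 250 = 115 days remain in 2331.
Full years: 2332: 366; 2333: 365; 2334: 365; 2335: 365. Sum = 1461.
Total: 115 + 1461 + 199 = 1775 days.
1775 mod 7 = 4, so 4 days before Friday is Monday.

Monday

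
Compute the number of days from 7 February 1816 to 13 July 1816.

157

February 1816: 29 − 7 = 22 days remain (1816 is a leap year, so February has 29 days).
Then March (31), April (30), May (31), June (30): 31 + 30 + 31 + 30 = 122 days.
July 1–13, 1816: 13 days.
Total: 22 + 122 + 13 = 157 days.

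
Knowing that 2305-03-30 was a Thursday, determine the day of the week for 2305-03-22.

Wednesday

Count forward from the earlier date (March 22, 2305) to the later (March 30, 2305):
Within March 2305: 30 − 22 = 8 days.
8 mod 7 = 1, so 1 day before Thursday is Wednesday.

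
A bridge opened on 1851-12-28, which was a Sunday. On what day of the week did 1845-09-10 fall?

Wednesday

Count forward from the earlier date (September 10, 1845) to the later (December 28, 1851):
Day-of-year of September 10, 1845: 253.
Day-of-year of December 28, 1851: 362.
1845 has 365 days, so 365 − 253 = 112 days remain in 1845.
Full years: 1846: 365; 1847: 365; 1848: 366; 1849: 365; 1850: 365. Sum = 1826.
Total: 112 + 1826 + 362 = 2300 days.
2300 mod 7 = 4, so 4 days before Sunday is Wednesday.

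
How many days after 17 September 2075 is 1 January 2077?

472

September 2075: 30 − 17 = 13 days remain.
Then 15 full months totalling 458 days.
January 1, 2077: 1 day.
Total: 13 + 458 + 1 = 472 days.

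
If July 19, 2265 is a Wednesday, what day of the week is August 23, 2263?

Count forward from the earlier date (August 23, 2263) to the later (July 19, 2265):
Day-of-year of August 23, 2263: 235.
Day-of-year of July 19, 2265: 200.
2263 has 365 days, so 365 − 235 = 130 days remain in 2263.
Full years: 2264: 366. Sum = 366.
Total: 130 + 366 + 200 = 696 days.
696 mod 7 = 3, so 3 days before Wednesday is Sunday.

Sunday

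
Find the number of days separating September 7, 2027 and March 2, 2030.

Day-of-year of September 7, 2027: 250.
Day-of-year of March 2, 2030: 61.
2027 has 365 days, so 365 − 250 = 115 days remain in 2027.
Full years: 2028: 366; 2029: 365. Sum = 731.
Total: 115 + 731 + 61 = 907 days.

907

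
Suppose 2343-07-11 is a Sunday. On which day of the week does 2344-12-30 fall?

Saturday

July 2343: 31 − 11 = 20 days remain.
Then 16 full months totalling 488 days.
December 1–30, 2344: 30 days.
Total: 20 + 488 + 30 = 538 days.
538 mod 7 = 6, so 6 days after Sunday is Saturday.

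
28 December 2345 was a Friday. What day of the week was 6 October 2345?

Saturday

Count forward from the earlier date (October 6, 2345) to the later (December 28, 2345):
October 2345: 31 − 6 = 25 days remain.
Then November (30): 30 days.
December 1–28, 2345: 28 days.
Total: 25 + 30 + 28 = 83 days.
83 mod 7 = 6, so 6 days before Friday is Saturday.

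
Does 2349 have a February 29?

2349 is not a leap year.

No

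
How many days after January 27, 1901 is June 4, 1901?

January 1901: 31 − 27 = 4 days remain.
Then February 1901 (28), March (31), April (30), May (31): 28 + 31 + 30 + 31 = 120 days.
June 1–4, 1901: 4 days.
Total: 4 + 120 + 4 = 128 days.

128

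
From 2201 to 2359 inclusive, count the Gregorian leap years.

38

Years divisible by 4: 2204, 2208, …, 2356 — 39 in all.
Of these, 2300 is divisible by 100 but not 400, so not leap.
Leap years: 39 − 1 = 38.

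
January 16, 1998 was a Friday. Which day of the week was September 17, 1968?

Count forward from the earlier date (September 17, 1968) to the later (January 16, 1998):
Day-of-year of September 17, 1968: 261.
Day-of-year of January 16, 1998: 16.
1968 has 366 days, so 366 − 261 = 105 days remain in 1968.
Full years 1969–1997: 22 common + 7 leap = 22×365 + 7×366 = 10592 days.
Total: 105 + 10592 + 16 = 10713 days.
10713 mod 7 = 3, so 3 days before Friday is Tuesday.

Tuesday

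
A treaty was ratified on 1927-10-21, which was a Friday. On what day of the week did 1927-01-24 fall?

Monday

Count forward from the earlier date (January 24, 1927) to the later (October 21, 1927):
January 1927: 31 − 24 = 7 days remain.
Then February 1927 (28), March (31), April (30), May (31), June (30), July (31), August (31), September (30): 28 + 31 + 30 + 31 + 30 + 31 + 31 + 30 = 242 days.
October 1–21, 1927: 21 days.
Total: 7 + 242 + 21 = 270 days.
270 mod 7 = 4, so 4 days before Friday is Monday.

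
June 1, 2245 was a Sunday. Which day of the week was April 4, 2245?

Friday

Count forward from the earlier date (April 4, 2245) to the later (June 1, 2245):
April 2245: 30 − 4 = 26 days remain.
Then May (31): 31 days.
June 1, 2245: 1 day.
Total: 26 + 31 + 1 = 58 days.
58 mod 7 = 2, so 2 days before Sunday is Friday.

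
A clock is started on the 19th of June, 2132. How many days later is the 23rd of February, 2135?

979

June 19, 2132 → June 19, 2133: 365 days.
June 19, 2133 → June 19, 2134: 365 days.
June 2134: 30 − 19 = 11 days remain.
Then July (31), August (31), September (30), October (31), November (30), December (31), January (31): 31 + 31 + 30 + 31 + 30 + 31 + 31 = 215 days.
February 1–23, 2135: 23 days (2135 is not a leap year).
Residual: 249 days.
Total: 979 days.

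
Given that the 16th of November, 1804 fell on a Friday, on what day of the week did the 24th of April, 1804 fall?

Count forward from the earlier date (April 24, 1804) to the later (November 16, 1804):
April 1804: 30 − 24 = 6 days remain.
Then May (31), June (30), July (31), August (31), September (30), October (31): 31 + 30 + 31 + 31 + 30 + 31 = 184 days.
November 1–16, 1804: 16 days.
Total: 6 + 184 + 16 = 206 days.
206 mod 7 = 3, so 3 days before Friday is Tuesday.

Tuesday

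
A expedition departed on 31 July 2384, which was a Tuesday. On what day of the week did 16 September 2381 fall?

Wednesday

Count forward from the earlier date (September 16, 2381) to the later (July 31, 2384):
September 16, 2381 → September 16, 2382: 365 days.
September 16, 2382 → September 16, 2383: 365 days.
September 2383: 30 − 16 = 14 days remain.
Then 9 full months totalling 274 days.
July 1–31, 2384: 31 days.
Residual: 319 days.
Total: 1049 days.
1049 mod 7 = 6, so 6 days before Tuesday is Wednesday.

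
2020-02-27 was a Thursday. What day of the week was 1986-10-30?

Count forward from the earlier date (October 30, 1986) to the later (February 27, 2020):
Day-of-year of October 30, 1986: 303.
Day-of-year of February 27, 2020: 58.
1986 has 365 days, so 365 − 303 = 62 days remain in 1986.
Full years 1987–2019: 25 common + 8 leap = 25×365 + 8×366 = 12053 days.
Total: 62 + 12053 + 58 = 12173 days.
12173 is a multiple of 7, so 1986-10-30 falls on the same weekday: Thursday.

Thursday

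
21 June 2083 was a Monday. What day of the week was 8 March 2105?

From June 21, 2083 to June 21, 2104: 21 years, of which 5 contain a Feb 29 — 16×365 + 5×366 = 7670 days.
(2100 is not a leap year (divisible by 100 but not 400).)
June 2104: 30 − 21 = 9 days remain.
Then July (31), August (31), September (30), October (31), November (30), December (31), January (31), February 2105 (28): 31 + 31 + 30 + 31 + 30 + 31 + 31 + 28 = 243 days.
March 1–8, 2105: 8 days.
Residual: 260 days.
Total: 7930 days.
7930 mod 7 = 6, so 6 days after Monday is Sunday.

Sunday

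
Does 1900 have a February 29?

1900 is not a leap year (divisible by 100 but not 400).

No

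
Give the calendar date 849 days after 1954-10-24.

1957-02-19

Count 849 days after October 24, 1954:
Day-of-year of October 24, 1954: 297.
Day-of-year of February 19, 1957: 50.
1954 has 365 days, so 365 − 297 = 68 days remain in 1954.
Full years: 1955: 365; 1956: 366. Sum = 731.
Total: 68 + 731 + 50 = 849 days.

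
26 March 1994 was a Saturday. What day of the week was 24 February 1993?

Count forward from the earlier date (February 24, 1993) to the later (March 26, 1994):
Day-of-year of February 24, 1993: 55.
Day-of-year of March 26, 1994: 85.
1993 has 365 days, so 365 − 55 = 310 days remain in 1993.
Total: 310 + 85 = 395 days.
395 mod 7 = 3, so 3 days before Saturday is Wednesday.

Wednesday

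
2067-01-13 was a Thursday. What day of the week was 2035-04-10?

Count forward from the earlier date (April 10, 2035) to the later (January 13, 2067):
From April 10, 2035 to April 10, 2066: 31 years, of which 8 contain a Feb 29 — 23×365 + 8×366 = 11323 days.
April 2066: 30 − 10 = 20 days remain.
Then May (31), June (30), July (31), August (31), September (30), October (31), November (30), December (31): 31 + 30 + 31 + 31 + 30 + 31 + 30 + 31 = 245 days.
January 1–13, 2067: 13 days.
Residual: 278 days.
Total: 11601 days.
11601 mod 7 = 2, so 2 days before Thursday is Tuesday.

Tuesday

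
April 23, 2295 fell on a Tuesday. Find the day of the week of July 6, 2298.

Wednesday

April 23, 2295 → April 23, 2296: 366 days (2296 is a leap year).
April 23, 2296 → April 23, 2297: 365 days.
April 23, 2297 → April 23, 2298: 365 days.
April 2298: 30 − 23 = 7 days remain.
Then May (31), June (30): 31 + 30 = 61 days.
July 1–6, 2298: 6 days.
Residual: 74 days.
Total: 1170 days.
1170 mod 7 = 1, so 1 day after Tuesday is Wednesday.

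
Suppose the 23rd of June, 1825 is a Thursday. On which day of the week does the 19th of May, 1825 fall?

Thursday

Count forward from the earlier date (May 19, 1825) to the later (June 23, 1825):
May 1825: 31 − 19 = 12 days remain.
June 1–23, 1825: 23 days.
Total: 12 + 23 = 35 days.
35 is a multiple of 7, so the 19th of May, 1825 falls on the same weekday: Thursday.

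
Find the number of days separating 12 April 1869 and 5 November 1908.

14451

Day-of-year of April 12, 1869: 102.
Day-of-year of November 5, 1908: 310.
1869 has 365 days, so 365 − 102 = 263 days remain in 1869.
Full years 1870–1907: 30 common + 8 leap = 30×365 + 8×366 = 13878 days.
Total: 263 + 13878 + 310 = 14451 days.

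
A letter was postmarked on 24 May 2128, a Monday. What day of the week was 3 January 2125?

Count forward from the earlier date (January 3, 2125) to the later (May 24, 2128):
Day-of-year of January 3, 2125: 3.
Day-of-year of May 24, 2128: 145.
2125 has 365 days, so 365 − 3 = 362 days remain in 2125.
Full years: 2126: 365; 2127: 365. Sum = 730.
Total: 362 + 730 + 145 = 1237 days.
1237 mod 7 = 5, so 5 days before Monday is Wednesday.

Wednesday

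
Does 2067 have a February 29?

No

2067 is not a leap year.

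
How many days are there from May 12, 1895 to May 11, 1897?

730

May 12, 1895 → May 12, 1896: 366 days (1896 is a leap year).
May 1896: 31 − 12 = 19 days remain.
Then 11 full months totalling 334 days.
May 1–11, 1897: 11 days.
Residual: 364 days.
Total: 730 days.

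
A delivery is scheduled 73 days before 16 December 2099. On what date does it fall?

4 October 2099

Count 73 days before December 16, 2099:
October 2099: 31 − 4 = 27 days remain.
Then November (30): 30 days.
December 1–16, 2099: 16 days.
Total: 27 + 30 + 16 = 73 days.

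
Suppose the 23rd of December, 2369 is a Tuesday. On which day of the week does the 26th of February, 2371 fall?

December 2369: 31 − 23 = 8 days remain.
Then 13 full months totalling 396 days.
February 1–26, 2371: 26 days (2371 is not a leap year).
Total: 8 + 396 + 26 = 430 days.
430 mod 7 = 3, so 3 days after Tuesday is Friday.

Friday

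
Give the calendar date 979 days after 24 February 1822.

30 October 1824

Count 979 days after February 24, 1822:
February 24, 1822 → February 24, 1823: 365 days.
February 24, 1823 → February 24, 1824: 365 days.
February 1824: 29 − 24 = 5 days remain (1824 is a leap year, so February has 29 days).
Then March (31), April (30), May (31), June (30), July (31), August (31), September (30): 31 + 30 + 31 + 30 + 31 + 31 + 30 = 214 days.
October 1–30, 1824: 30 days.
Residual: 249 days.
Total: 979 days.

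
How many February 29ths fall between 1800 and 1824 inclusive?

Years divisible by 4 in [1800, 1824]: 1800, 1804, 1808, 1812, 1816, 1820, 1824.
Of these, 1800 is divisible by 100 but not 400, so not leap.
Leap years: 7 − 1 = 6.

6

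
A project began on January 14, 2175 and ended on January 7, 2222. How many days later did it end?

17159

From January 14, 2175 to January 14, 2221: 46 years, of which 11 contain a Feb 29 — 35×365 + 11×366 = 16801 days.
(2200 is not a leap year (divisible by 100 but not 400).)
January 2221: 31 − 14 = 17 days remain.
Then 11 full months totalling 334 days.
January 1–7, 2222: 7 days.
Residual: 358 days.
Total: 17159 days.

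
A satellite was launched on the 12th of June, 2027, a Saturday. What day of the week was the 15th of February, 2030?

Friday

June 12, 2027 → June 12, 2028: 366 days (2028 is a leap year).
June 12, 2028 → June 12, 2029: 365 days.
June 2029: 30 − 12 = 18 days remain.
Then July (31), August (31), September (30), October (31), November (30), December (31), January (31): 31 + 31 + 30 + 31 + 30 + 31 + 31 = 215 days.
February 1–15, 2030: 15 days (2030 is not a leap year).
Residual: 248 days.
Total: 979 days.
979 mod 7 = 6, so 6 days after Saturday is Friday.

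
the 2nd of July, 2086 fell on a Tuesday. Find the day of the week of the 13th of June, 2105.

Day-of-year of July 2, 2086: 183.
Day-of-year of June 13, 2105: 164.
2086 has 365 days, so 365 − 183 = 182 days remain in 2086.
Full years 2087–2104: 14 common + 4 leap = 14×365 + 4×366 = 6574 days.
Total: 182 + 6574 + 164 = 6920 days.
6920 mod 7 = 4, so 4 days after Tuesday is Saturday.

Saturday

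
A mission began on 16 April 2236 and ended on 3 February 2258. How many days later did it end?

7963

Day-of-year of April 16, 2236: 107.
Day-of-year of February 3, 2258: 34.
2236 has 366 days, so 366 − 107 = 259 days remain in 2236.
Full years 2237–2257: 16 common + 5 leap = 16×365 + 5×366 = 7670 days.
Total: 259 + 7670 + 34 = 7963 days.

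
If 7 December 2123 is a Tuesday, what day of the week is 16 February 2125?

December 2123: 31 − 7 = 24 days remain.
Then 13 full months totalling 397 days.
February 1–16, 2125: 16 days (2125 is not a leap year).
Total: 24 + 397 + 16 = 437 days.
437 mod 7 = 3, so 3 days after Tuesday is Friday.

Friday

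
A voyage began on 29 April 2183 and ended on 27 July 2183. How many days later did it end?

April 2183: 30 − 29 = 1 day remains.
Then May (31), June (30): 31 + 30 = 61 days.
July 1–27, 2183: 27 days.
Total: 1 + 61 + 27 = 89 days.

89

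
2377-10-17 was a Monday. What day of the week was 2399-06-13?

Day-of-year of October 17, 2377: 290.
Day-of-year of June 13, 2399: 164.
2377 has 365 days, so 365 − 290 = 75 days remain in 2377.
Full years 2378–2398: 16 common + 5 leap = 16×365 + 5×366 = 7670 days.
Total: 75 + 7670 + 164 = 7909 days.
7909 mod 7 = 6, so 6 days after Monday is Sunday.

Sunday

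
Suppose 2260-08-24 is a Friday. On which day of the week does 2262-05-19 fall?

August 2260: 31 − 24 = 7 days remain.
Then 20 full months totalling 607 days.
May 1–19, 2262: 19 days.
Total: 7 + 607 + 19 = 633 days.
633 mod 7 = 3, so 3 days after Friday is Monday.

Monday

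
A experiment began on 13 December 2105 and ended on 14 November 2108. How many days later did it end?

Day-of-year of December 13, 2105: 347.
Day-of-year of November 14, 2108: 319.
2105 has 365 days, so 365 − 347 = 18 days remain in 2105.
Full years: 2106: 365; 2107: 365. Sum = 730.
Total: 18 + 730 + 319 = 1067 days.

1067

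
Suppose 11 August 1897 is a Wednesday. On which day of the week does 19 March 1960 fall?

Saturday

Day-of-year of August 11, 1897: 223.
Day-of-year of March 19, 1960: 79.
1897 has 365 days, so 365 − 223 = 142 days remain in 1897.
Full years 1898–1959: 48 common + 14 leap = 48×365 + 14×366 = 22644 days.
Total: 142 + 22644 + 79 = 22865 days.
22865 mod 7 = 3, so 3 days after Wednesday is Saturday.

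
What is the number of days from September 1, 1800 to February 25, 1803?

September 1, 1800 → September 1, 1801: 365 days.
September 1, 1801 → September 1, 1802: 365 days.
September 1802: 30 − 1 = 29 days remain.
Then October (31), November (30), December (31), January (31): 31 + 30 + 31 + 31 = 123 days.
February 1–25, 1803: 25 days (1803 is not a leap year).
Residual: 177 days.
Total: 907 days.

907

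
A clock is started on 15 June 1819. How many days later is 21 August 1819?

June 1819: 30 − 15 = 15 days remain.
Then July (31): 31 days.
August 1–21, 1819: 21 days.
Total: 15 + 31 + 21 = 67 days.

67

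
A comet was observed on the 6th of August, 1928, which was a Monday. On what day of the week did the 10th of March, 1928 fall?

Saturday

Count forward from the earlier date (March 10, 1928) to the later (August 6, 1928):
March 1928: 31 − 10 = 21 days remain.
Then April (30), May (31), June (30), July (31): 30 + 31 + 30 + 31 = 122 days.
August 1–6, 1928: 6 days.
Total: 21 + 122 + 6 = 149 days.
149 mod 7 = 2, so 2 days before Monday is Saturday.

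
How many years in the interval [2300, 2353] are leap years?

13

Years divisible by 4: 2300, 2304, …, 2352 — 14 in all.
Of these, 2300 is divisible by 100 but not 400, so not leap.
Leap years: 14 − 1 = 13.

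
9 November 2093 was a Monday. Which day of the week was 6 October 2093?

Count forward from the earlier date (October 6, 2093) to the later (November 9, 2093):
October 2093: 31 − 6 = 25 days remain.
November 1–9, 2093: 9 days.
Total: 25 + 9 = 34 days.
34 mod 7 = 6, so 6 days before Monday is Tuesday.

Tuesday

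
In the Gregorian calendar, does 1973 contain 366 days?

No

1973 is not a leap year.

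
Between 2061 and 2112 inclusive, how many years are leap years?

12

Years divisible by 4: 2064, 2068, …, 2112 — 13 in all.
Of these, 2100 is divisible by 100 but not 400, so not leap.
Leap years: 13 − 1 = 12.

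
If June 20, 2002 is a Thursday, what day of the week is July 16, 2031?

Day-of-year of June 20, 2002: 171.
Day-of-year of July 16, 2031: 197.
2002 has 365 days, so 365 − 171 = 194 days remain in 2002.
Full years 2003–2030: 21 common + 7 leap = 21×365 + 7×366 = 10227 days.
Total: 194 + 10227 + 197 = 10618 days.
10618 mod 7 = 6, so 6 days after Thursday is Wednesday.

Wednesday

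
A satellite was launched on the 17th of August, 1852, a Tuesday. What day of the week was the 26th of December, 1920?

Day-of-year of August 17, 1852: 230.
Day-of-year of December 26, 1920: 361.
1852 has 366 days, so 366 − 230 = 136 days remain in 1852.
Full years 1853–1919: 52 common + 15 leap = 52×365 + 15×366 = 24470 days.
Total: 136 + 24470 + 361 = 24967 days.
24967 mod 7 = 5, so 5 days after Tuesday is Sunday.

Sunday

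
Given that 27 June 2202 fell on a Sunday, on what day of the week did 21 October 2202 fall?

June 2202: 30 − 27 = 3 days remain.
Then July (31), August (31), September (30): 31 + 31 + 30 = 92 days.
October 1–21, 2202: 21 days.
Total: 3 + 92 + 21 = 116 days.
116 mod 7 = 4, so 4 days after Sunday is Thursday.

Thursday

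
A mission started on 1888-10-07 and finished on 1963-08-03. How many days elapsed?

27327

Day-of-year of October 7, 1888: 281.
Day-of-year of August 3, 1963: 215.
1888 has 366 days, so 366 − 281 = 85 days remain in 1888.
Full years 1889–1962: 57 common + 17 leap = 57×365 + 17×366 = 27027 days.
Total: 85 + 27027 + 215 = 27327 days.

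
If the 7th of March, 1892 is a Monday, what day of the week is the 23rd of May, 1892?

March 1892: 31 − 7 = 24 days remain.
Then April (30): 30 days.
May 1–23, 1892: 23 days.
Total: 24 + 30 + 23 = 77 days.
77 is a multiple of 7, so the 23rd of May, 1892 falls on the same weekday: Monday.

Monday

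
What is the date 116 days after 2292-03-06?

2292-06-30

Count 116 days after March 6, 2292:
March 2292: 31 − 6 = 25 days remain.
Then April (30), May (31): 30 + 31 = 61 days.
June 1–30, 2292: 30 days.
Total: 25 + 61 + 30 = 116 days.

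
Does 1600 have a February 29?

1600 is a leap year (divisible by 400).

Yes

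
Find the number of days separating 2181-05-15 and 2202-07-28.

From May 15, 2181 to May 15, 2202: 21 years, of which 4 contain a Feb 29 — 17×365 + 4×366 = 7669 days.
(2200 is not a leap year (divisible by 100 but not 400).)
May 2202: 31 − 15 = 16 days remain.
Then June (30): 30 days.
July 1–28, 2202: 28 days.
Residual: 74 days.
Total: 7743 days.

7743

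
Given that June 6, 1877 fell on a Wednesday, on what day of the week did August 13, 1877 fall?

June 1877: 30 − 6 = 24 days remain.
Then July (31): 31 days.
August 1–13, 1877: 13 days.
Total: 24 + 31 + 13 = 68 days.
68 mod 7 = 5, so 5 days after Wednesday is Monday.

Monday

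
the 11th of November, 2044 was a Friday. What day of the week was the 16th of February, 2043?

Count forward from the earlier date (February 16, 2043) to the later (November 11, 2044):
February 2043: 28 − 16 = 12 days remain (2043 is not a leap year, so February has 28 days).
Then 20 full months totalling 611 days.
November 1–11, 2044: 11 days.
Total: 12 + 611 + 11 = 634 days.
634 mod 7 = 4, so 4 days before Friday is Monday.

Monday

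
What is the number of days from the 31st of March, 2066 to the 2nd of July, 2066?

March 2066: 31 − 31 = 0 days remain.
Then April (30), May (31), June (30): 30 + 31 + 30 = 91 days.
July 1–2, 2066: 2 days.
Total: 0 + 91 + 2 = 93 days.

93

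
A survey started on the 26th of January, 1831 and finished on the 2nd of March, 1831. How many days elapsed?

January 1831: 31 − 26 = 5 days remain.
Then February 1831 (28): 28 days.
March 1–2, 1831: 2 days.
Total: 5 + 28 + 2 = 35 days.

35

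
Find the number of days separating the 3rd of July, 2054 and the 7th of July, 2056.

July 3, 2054 → July 3, 2055: 365 days.
July 3, 2055 → July 3, 2056: 366 days (2056 is a leap year).
Within July 2056: 7 − 3 = 4 days.
Total: 735 days.

735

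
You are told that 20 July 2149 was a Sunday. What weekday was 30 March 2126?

Count forward from the earlier date (March 30, 2126) to the later (July 20, 2149):
Day-of-year of March 30, 2126: 89.
Day-of-year of July 20, 2149: 201.
2126 has 365 days, so 365 − 89 = 276 days remain in 2126.
Full years 2127–2148: 16 common + 6 leap = 16×365 + 6×366 = 8036 days.
Total: 276 + 8036 + 201 = 8513 days.
8513 mod 7 = 1, so 1 day before Sunday is Saturday.

Saturday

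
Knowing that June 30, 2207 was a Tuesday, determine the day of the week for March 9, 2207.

Monday

Count forward from the earlier date (March 9, 2207) to the later (June 30, 2207):
March 2207: 31 − 9 = 22 days remain.
Then April (30), May (31): 30 + 31 = 61 days.
June 1–30, 2207: 30 days.
Total: 22 + 61 + 30 = 113 days.
113 mod 7 = 1, so 1 day before Tuesday is Monday.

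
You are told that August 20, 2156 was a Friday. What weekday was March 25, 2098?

Count forward from the earlier date (March 25, 2098) to the later (August 20, 2156):
From March 25, 2098 to March 25, 2156: 58 years, of which 14 contain a Feb 29 — 44×365 + 14×366 = 21184 days.
(2100 is not a leap year (divisible by 100 but not 400).)
March 2156: 31 − 25 = 6 days remain.
Then April (30), May (31), June (30), July (31): 30 + 31 + 30 + 31 = 122 days.
August 1–20, 2156: 20 days.
Residual: 148 days.
Total: 21332 days.
21332 mod 7 = 3, so 3 days before Friday is Tuesday.

Tuesday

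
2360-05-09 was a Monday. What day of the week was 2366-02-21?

May 9, 2360 → May 9, 2361: 365 days.
May 9, 2361 → May 9, 2362: 365 days.
May 9, 2362 → May 9, 2363: 365 days.
May 9, 2363 → May 9, 2364: 366 days (2364 is a leap year).
May 9, 2364 → May 9, 2365: 365 days.
May 2365: 31 − 9 = 22 days remain.
Then June (30), July (31), August (31), September (30), October (31), November (30), December (31), January (31): 30 + 31 + 31 + 30 + 31 + 30 + 31 + 31 = 245 days.
February 1–21, 2366: 21 days (2366 is not a leap year).
Residual: 288 days.
Total: 2114 days.
2114 is a multiple of 7, so 2366-02-21 falls on the same weekday: Monday.

Monday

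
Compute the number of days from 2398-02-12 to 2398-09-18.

February 2398: 28 − 12 = 16 days remain (2398 is not a leap year, so February has 28 days).
Then March (31), April (30), May (31), June (30), July (31), August (31): 31 + 30 + 31 + 30 + 31 + 31 = 184 days.
September 1–18, 2398: 18 days.
Total: 16 + 184 + 18 = 218 days.

218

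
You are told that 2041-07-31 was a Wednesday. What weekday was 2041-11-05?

Tuesday

July 2041: 31 − 31 = 0 days remain.
Then August (31), September (30), October (31): 31 + 30 + 31 = 92 days.
November 1–5, 2041: 5 days.
Total: 0 + 92 + 5 = 97 days.
97 mod 7 = 6, so 6 days after Wednesday is Tuesday.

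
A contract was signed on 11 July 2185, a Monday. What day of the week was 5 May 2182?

Count forward from the earlier date (May 5, 2182) to the later (July 11, 2185):
Day-of-year of May 5, 2182: 125.
Day-of-year of July 11, 2185: 192.
2182 has 365 days, so 365 − 125 = 240 days remain in 2182.
Full years: 2183: 365; 2184: 366. Sum = 731.
Total: 240 + 731 + 192 = 1163 days.
1163 mod 7 = 1, so 1 day before Monday is Sunday.

Sunday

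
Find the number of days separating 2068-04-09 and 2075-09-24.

From April 9, 2068 to April 9, 2075: 7 years, of which 1 contains a Feb 29 — 6×365 + 1×366 = 2556 days.
April 2075: 30 − 9 = 21 days remain.
Then May (31), June (30), July (31), August (31): 31 + 30 + 31 + 31 = 123 days.
September 1–24, 2075: 24 days.
Residual: 168 days.
Total: 2724 days.

2724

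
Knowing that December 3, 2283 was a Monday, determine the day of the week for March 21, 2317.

Wednesday

From December 3, 2283 to December 3, 2316: 33 years, of which 8 contain a Feb 29 — 25×365 + 8×366 = 12053 days.
(2300 is not a leap year (divisible by 100 but not 400).)
December 2316: 31 − 3 = 28 days remain.
Then January (31), February 2317 (28): 31 + 28 = 59 days.
March 1–21, 2317: 21 days.
Residual: 108 days.
Total: 12161 days.
12161 mod 7 = 2, so 2 days after Monday is Wednesday.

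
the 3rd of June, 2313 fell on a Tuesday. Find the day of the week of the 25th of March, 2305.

Count forward from the earlier date (March 25, 2305) to the later (June 3, 2313):
From March 25, 2305 to March 25, 2313: 8 years, of which 2 contain a Feb 29 — 6×365 + 2×366 = 2922 days.
March 2313: 31 − 25 = 6 days remain.
Then April (30), May (31): 30 + 31 = 61 days.
June 1–3, 2313: 3 days.
Residual: 70 days.
Total: 2992 days.
2992 mod 7 = 3, so 3 days before Tuesday is Saturday.

Saturday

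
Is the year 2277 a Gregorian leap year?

2277 is not a leap year.

No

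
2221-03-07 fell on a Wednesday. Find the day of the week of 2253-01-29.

From March 7, 2221 to March 7, 2252: 31 years, of which 8 contain a Feb 29 — 23×365 + 8×366 = 11323 days.
March 2252: 31 − 7 = 24 days remain.
Then 9 full months totalling 275 days.
January 1–29, 2253: 29 days.
Residual: 328 days.
Total: 11651 days.
11651 mod 7 = 3, so 3 days after Wednesday is Saturday.

Saturday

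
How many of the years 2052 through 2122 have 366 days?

17

Years divisible by 4: 2052, 2056, …, 2120 — 18 in all.
Of these, 2100 is divisible by 100 but not 400, so not leap.
Leap years: 18 − 1 = 17.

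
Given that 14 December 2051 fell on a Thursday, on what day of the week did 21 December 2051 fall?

Within December 2051: 21 − 14 = 7 days.
7 is a multiple of 7, so 21 December 2051 falls on the same weekday: Thursday.

Thursday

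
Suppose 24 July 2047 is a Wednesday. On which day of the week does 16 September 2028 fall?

Count forward from the earlier date (September 16, 2028) to the later (July 24, 2047):
From September 16, 2028 to September 16, 2046: 18 years, of which 4 contain a Feb 29 — 14×365 + 4×366 = 6574 days.
September 2046: 30 − 16 = 14 days remain.
Then 9 full months totalling 273 days.
July 1–24, 2047: 24 days.
Residual: 311 days.
Total: 6885 days.
6885 mod 7 = 4, so 4 days before Wednesday is Saturday.

Saturday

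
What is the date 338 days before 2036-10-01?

2035-10-29

Count 338 days before October 1, 2036:
October 2035: 31 − 29 = 2 days remain.
Then 11 full months totalling 335 days.
October 1, 2036: 1 day.
Residual: 338 days.
Total: 338 days.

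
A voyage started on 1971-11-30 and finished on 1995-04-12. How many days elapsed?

8534

From November 30, 1971 to November 30, 1994: 23 years, of which 6 contain a Feb 29 — 17×365 + 6×366 = 8401 days.
November 1994: 30 − 30 = 0 days remain.
Then December (31), January (31), February 1995 (28), March (31): 31 + 31 + 28 + 31 = 121 days.
April 1–12, 1995: 12 days.
Residual: 133 days.
Total: 8534 days.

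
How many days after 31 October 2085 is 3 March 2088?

854

October 31, 2085 → October 31, 2086: 365 days.
October 31, 2086 → October 31, 2087: 365 days.
October 2087: 31 − 31 = 0 days remain.
Then November (30), December (31), January (31), February 2088 (29): 30 + 31 + 31 + 29 = 121 days.
March 1–3, 2088: 3 days.
Residual: 124 days.
Total: 854 days.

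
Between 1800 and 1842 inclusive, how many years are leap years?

10

Years divisible by 4 in [1800, 1842]: 1800, 1804, 1808, 1812, 1816, 1820, 1824, 1828, 1832, 1836, 1840.
Of these, 1800 is divisible by 100 but not 400, so not leap.
Leap years: 11 − 1 = 10.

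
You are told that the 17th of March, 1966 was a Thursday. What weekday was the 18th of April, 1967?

March 1966: 31 − 17 = 14 days remain.
Then 12 full months totalling 365 days.
April 1–18, 1967: 18 days.
Total: 14 + 365 + 18 = 397 days.
397 mod 7 = 5, so 5 days after Thursday is Tuesday.

Tuesday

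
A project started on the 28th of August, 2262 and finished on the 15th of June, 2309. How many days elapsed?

From August 28, 2262 to August 28, 2308: 46 years, of which 11 contain a Feb 29 — 35×365 + 11×366 = 16801 days.
(2300 is not a leap year (divisible by 100 but not 400).)
August 2308: 31 − 28 = 3 days remain.
Then 9 full months totalling 273 days.
June 1–15, 2309: 15 days.
Residual: 291 days.
Total: 17092 days.

17092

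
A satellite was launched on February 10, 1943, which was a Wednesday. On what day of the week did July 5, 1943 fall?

Monday

February 1943: 28 − 10 = 18 days remain (1943 is not a leap year, so February has 28 days).
Then March (31), April (30), May (31), June (30): 31 + 30 + 31 + 30 = 122 days.
July 1–5, 1943: 5 days.
Total: 18 + 122 + 5 = 145 days.
145 mod 7 = 5, so 5 days after Wednesday is Monday.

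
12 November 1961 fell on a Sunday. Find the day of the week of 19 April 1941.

Saturday

Count forward from the earlier date (April 19, 1941) to the later (November 12, 1961):
From April 19, 1941 to April 19, 1961: 20 years, of which 5 contain a Feb 29 — 15×365 + 5×366 = 7305 days.
April 1961: 30 − 19 = 11 days remain.
Then May (31), June (30), July (31), August (31), September (30), October (31): 31 + 30 + 31 + 31 + 30 + 31 = 184 days.
November 1–12, 1961: 12 days.
Residual: 207 days.
Total: 7512 days.
7512 mod 7 = 1, so 1 day before Sunday is Saturday.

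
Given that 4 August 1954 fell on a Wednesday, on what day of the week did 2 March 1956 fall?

Day-of-year of August 4, 1954: 216.
Day-of-year of March 2, 1956: 62.
1954 has 365 days, so 365 − 216 = 149 days remain in 1954.
Full years: 1955: 365. Sum = 365.
Total: 149 + 365 + 62 = 576 days.
576 mod 7 = 2, so 2 days after Wednesday is Friday.

Friday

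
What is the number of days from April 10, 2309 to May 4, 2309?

April 2309: 30 − 10 = 20 days remain.
May 1–4, 2309: 4 days.
Total: 20 + 4 = 24 days.

24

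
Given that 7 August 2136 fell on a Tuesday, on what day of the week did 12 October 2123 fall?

Count forward from the earlier date (October 12, 2123) to the later (August 7, 2136):
Day-of-year of October 12, 2123: 285.
Day-of-year of August 7, 2136: 220.
2123 has 365 days, so 365 − 285 = 80 days remain in 2123.
Full years 2124–2135: 9 common + 3 leap = 9×365 + 3×366 = 4383 days.
Total: 80 + 4383 + 220 = 4683 days.
4683 is a multiple of 7, so 12 October 2123 falls on the same weekday: Tuesday.

Tuesday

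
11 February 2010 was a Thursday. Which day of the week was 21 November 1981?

Saturday

Count forward from the earlier date (November 21, 1981) to the later (February 11, 2010):
From November 21, 1981 to November 21, 2009: 28 years, of which 7 contain a Feb 29 — 21×365 + 7×366 = 10227 days.
(2000 is a leap year (divisible by 400).)
November 2009: 30 − 21 = 9 days remain.
Then December (31), January (31): 31 + 31 = 62 days.
February 1–11, 2010: 11 days (2010 is not a leap year).
Residual: 82 days.
Total: 10309 days.
10309 mod 7 = 5, so 5 days before Thursday is Saturday.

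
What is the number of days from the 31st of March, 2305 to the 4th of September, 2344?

Day-of-year of March 31, 2305: 90.
Day-of-year of September 4, 2344: 248.
2305 has 365 days, so 365 − 90 = 275 days remain in 2305.
Full years 2306–2343: 29 common + 9 leap = 29×365 + 9×366 = 13879 days.
Total: 275 + 13879 + 248 = 14402 days.

14402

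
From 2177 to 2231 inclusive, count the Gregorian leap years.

Years divisible by 4: 2180, 2184, …, 2228 — 13 in all.
Of these, 2200 is divisible by 100 but not 400, so not leap.
Leap years: 13 − 1 = 12.

12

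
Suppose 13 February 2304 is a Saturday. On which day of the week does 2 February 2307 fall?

Day-of-year of February 13, 2304: 44.
Day-of-year of February 2, 2307: 33.
2304 has 366 days, so 366 − 44 = 322 days remain in 2304.
Full years: 2305: 365; 2306: 365. Sum = 730.
Total: 322 + 730 + 33 = 1085 days.
1085 is a multiple of 7, so 2 February 2307 falls on the same weekday: Saturday.

Saturday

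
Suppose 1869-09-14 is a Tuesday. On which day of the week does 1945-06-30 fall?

Saturday

From September 14, 1869 to September 14, 1944: 75 years, of which 18 contain a Feb 29 — 57×365 + 18×366 = 27393 days.
(1900 is not a leap year (divisible by 100 but not 400).)
September 1944: 30 − 14 = 16 days remain.
Then October (31), November (30), December (31), January (31), February 1945 (28), March (31), April (30), May (31): 31 + 30 + 31 + 31 + 28 + 31 + 30 + 31 = 243 days.
June 1–30, 1945: 30 days.
Residual: 289 days.
Total: 27682 days.
27682 mod 7 = 4, so 4 days after Tuesday is Saturday.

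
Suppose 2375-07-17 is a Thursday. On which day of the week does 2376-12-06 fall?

Day-of-year of July 17, 2375: 198.
Day-of-year of December 6, 2376: 341.
2375 has 365 days, so 365 − 198 = 167 days remain in 2375.
Total: 167 + 341 = 508 days.
508 mod 7 = 4, so 4 days after Thursday is Monday.

Monday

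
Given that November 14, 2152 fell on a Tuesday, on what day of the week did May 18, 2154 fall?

Saturday

November 2152: 30 − 14 = 16 days remain.
Then 17 full months totalling 516 days.
May 1–18, 2154: 18 days.
Total: 16 + 516 + 18 = 550 days.
550 mod 7 = 4, so 4 days after Tuesday is Saturday.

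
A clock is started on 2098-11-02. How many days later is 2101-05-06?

Day-of-year of November 2, 2098: 306.
Day-of-year of May 6, 2101: 126.
2098 has 365 days, so 365 − 306 = 59 days remain in 2098.
Full years: 2099: 365; 2100: 365. Sum = 730.
Total: 59 + 730 + 126 = 915 days.

915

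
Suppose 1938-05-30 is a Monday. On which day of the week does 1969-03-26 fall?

Wednesday

From May 30, 1938 to May 30, 1968: 30 years, of which 8 contain a Feb 29 — 22×365 + 8×366 = 10958 days.
May 1968: 31 − 30 = 1 day remains.
Then 9 full months totalling 273 days.
March 1–26, 1969: 26 days.
Residual: 300 days.
Total: 11258 days.
11258 mod 7 = 2, so 2 days after Monday is Wednesday.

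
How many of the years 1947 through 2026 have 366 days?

20

Years divisible by 4: 1948, 1952, …, 2024 — 20 in all.
2000 is divisible by 400, so still leap.
No century exceptions apply. Count: 20.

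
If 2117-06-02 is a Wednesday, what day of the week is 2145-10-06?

Wednesday

From June 2, 2117 to June 2, 2145: 28 years, of which 7 contain a Feb 29 — 21×365 + 7×366 = 10227 days.
June 2145: 30 − 2 = 28 days remain.
Then July (31), August (31), September (30): 31 + 31 + 30 = 92 days.
October 1–6, 2145: 6 days.
Residual: 126 days.
Total: 10353 days.
10353 is a multiple of 7, so 2145-10-06 falls on the same weekday: Wednesday.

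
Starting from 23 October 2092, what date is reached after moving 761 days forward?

23 November 2094

Count 761 days after October 23, 2092:
October 2092: 31 − 23 = 8 days remain.
Then 24 full months totalling 730 days.
November 1–23, 2094: 23 days.
Total: 8 + 730 + 23 = 761 days.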